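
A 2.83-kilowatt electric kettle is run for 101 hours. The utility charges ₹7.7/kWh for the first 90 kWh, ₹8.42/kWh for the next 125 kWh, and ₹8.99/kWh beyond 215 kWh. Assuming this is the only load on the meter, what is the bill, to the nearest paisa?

Energy = 2.83 kW × 101 h = 285.83 kWh
Tier 1 (0–90 kWh): 90 × ₹7.7 = ₹693
Tier 2 (90–215 kWh): 125 × ₹8.42 = ₹1052.5
Above 215 kWh: 70.83 × ₹8.99 = ₹636.7617
Bill = ₹2382.26

₹2382.26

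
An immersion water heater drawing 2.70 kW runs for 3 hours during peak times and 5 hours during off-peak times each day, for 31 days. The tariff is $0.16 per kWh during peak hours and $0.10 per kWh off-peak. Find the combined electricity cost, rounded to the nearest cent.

$82.03

Peak energy = 2.7 kW × 3 h × 31 = 251.1 kWh
Off-peak energy = 2.7 kW × 5 h × 31 = 418.5 kWh
Cost = 251.1 × $0.16 + 418.5 × $0.10 = $40.176 + $41.85 = $82.03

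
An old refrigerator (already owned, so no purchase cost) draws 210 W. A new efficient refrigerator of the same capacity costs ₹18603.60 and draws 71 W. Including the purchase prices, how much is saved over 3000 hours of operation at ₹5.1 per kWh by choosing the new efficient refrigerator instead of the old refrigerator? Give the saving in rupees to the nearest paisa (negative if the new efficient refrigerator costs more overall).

-₹16476.90

old refrigerator: ₹0.00 + (210/1000) kW × 3000 h × ₹5.1 = ₹0.00 + ₹3213 = ₹3213
new efficient refrigerator: ₹18603.60 + (71/1000) kW × 3000 h × ₹5.1 = ₹18603.60 + ₹1086.3 = ₹19689.9
Saving = ₹3213 − ₹19689.9 = −₹16476.9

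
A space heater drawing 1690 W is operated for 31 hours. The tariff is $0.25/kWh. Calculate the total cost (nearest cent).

$13.10

Energy = 1.69 kW × 31 h = 52.39 kWh
Cost = 52.39 kWh × $0.25/kWh = $13.10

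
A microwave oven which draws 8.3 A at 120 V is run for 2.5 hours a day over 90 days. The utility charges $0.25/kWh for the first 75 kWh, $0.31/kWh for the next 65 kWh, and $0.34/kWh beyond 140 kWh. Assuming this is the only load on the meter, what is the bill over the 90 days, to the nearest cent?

$67.49

Power = 8.3 A × 120 V = 996 W = 0.996 kW
Runtime = 2.5 h/day × 90 days = 225 h
Energy = 0.996 kW × 225 h = 224.1 kWh
Tier 1 (0–75 kWh): 75 × $0.25 = $18.75
Tier 2 (75–140 kWh): 65 × $0.31 = $20.15
Above 140 kWh: 84.1 × $0.34 = $28.594
Bill = $67.49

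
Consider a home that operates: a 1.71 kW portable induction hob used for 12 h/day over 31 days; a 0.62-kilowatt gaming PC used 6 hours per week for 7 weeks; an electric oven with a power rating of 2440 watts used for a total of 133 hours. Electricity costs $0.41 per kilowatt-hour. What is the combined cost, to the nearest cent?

portable induction hob: Runtime = 12 h/day × 31 days = 372 h
portable induction hob: 1.71 kW × 372 h = 636.12 kWh
gaming PC: Runtime = 6 h/week × 7 weeks = 42 h
gaming PC: 0.62 kW × 42 h = 26.04 kWh
electric oven: 2.44 kW × 133 h = 324.52 kWh
Total energy = 986.68 kWh
Cost = 986.68 × $0.41 = $404.54

$404.54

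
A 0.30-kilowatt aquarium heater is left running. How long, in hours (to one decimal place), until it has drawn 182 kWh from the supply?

606.7 h

Hours = 182 kWh ÷ 0.3 kW = 606.7 h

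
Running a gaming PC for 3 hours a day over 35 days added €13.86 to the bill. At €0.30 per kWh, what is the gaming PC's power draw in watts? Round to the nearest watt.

Energy = €13.86 ÷ €0.30/kWh = 46.2 kWh
Runtime = 3 h/day × 35 days = 105 h
Power = 46.2 kWh ÷ 105 h = 0.44 kW = 440 W

440 W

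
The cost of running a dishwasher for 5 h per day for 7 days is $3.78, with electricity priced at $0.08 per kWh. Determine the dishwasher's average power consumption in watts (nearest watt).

Energy = $3.78 ÷ $0.08/kWh = 47.25 kWh
Runtime = 5 h/day × 7 days = 35 h
Power = 47.25 kWh ÷ 35 h = 1.35 kW = 1350 W

1350 W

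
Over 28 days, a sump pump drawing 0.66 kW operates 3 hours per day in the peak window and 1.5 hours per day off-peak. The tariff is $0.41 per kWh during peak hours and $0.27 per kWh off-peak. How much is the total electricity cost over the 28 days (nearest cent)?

Peak energy = 0.66 kW × 3 h × 28 = 55.44 kWh
Off-peak energy = 0.66 kW × 1.5 h × 28 = 27.72 kWh
Cost = 55.44 × $0.41 + 27.72 × $0.27 = $22.7304 + $7.4844 = $30.21

$30.21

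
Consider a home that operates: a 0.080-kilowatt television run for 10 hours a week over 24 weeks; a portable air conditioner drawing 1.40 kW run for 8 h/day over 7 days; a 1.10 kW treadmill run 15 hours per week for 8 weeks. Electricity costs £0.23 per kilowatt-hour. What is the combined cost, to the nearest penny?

television: Runtime = 10 h/week × 24 weeks = 240 h
television: 0.08 kW × 240 h = 19.2 kWh
portable air conditioner: Runtime = 8 h/day × 7 days = 56 h
portable air conditioner: 1.4 kW × 56 h = 78.4 kWh
treadmill: Runtime = 15 h/week × 8 weeks = 120 h
treadmill: 1.1 kW × 120 h = 132 kWh
Total energy = 229.6 kWh
Cost = 229.6 × £0.23 = £52.81

£52.81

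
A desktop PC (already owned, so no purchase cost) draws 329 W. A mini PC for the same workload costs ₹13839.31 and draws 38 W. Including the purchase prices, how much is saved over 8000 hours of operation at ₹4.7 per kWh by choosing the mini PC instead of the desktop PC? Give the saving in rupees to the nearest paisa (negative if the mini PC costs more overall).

-₹2897.71

desktop PC: ₹0.00 + (329/1000) kW × 8000 h × ₹4.7 = ₹0.00 + ₹12370.4 = ₹12370.4
mini PC: ₹13839.31 + (38/1000) kW × 8000 h × ₹4.7 = ₹13839.31 + ₹1428.8 = ₹15268.11
Saving = ₹12370.4 − ₹15268.11 = −₹2897.71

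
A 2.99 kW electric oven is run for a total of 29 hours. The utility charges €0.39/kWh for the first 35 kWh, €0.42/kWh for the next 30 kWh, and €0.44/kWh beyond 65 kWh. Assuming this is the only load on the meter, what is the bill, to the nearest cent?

Energy = 2.99 kW × 29 h = 86.71 kWh
Tier 1 (0–35 kWh): 35 × €0.39 = €13.65
Tier 2 (35–65 kWh): 30 × €0.42 = €12.6
Above 65 kWh: 21.71 × €0.44 = €9.5524
Bill = €35.80

€35.80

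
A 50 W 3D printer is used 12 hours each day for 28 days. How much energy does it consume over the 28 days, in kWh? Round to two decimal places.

16.80 kWh

Runtime = 12 h/day × 28 days = 336 h
Energy = 0.05 kW × 336 h = 16.8 kWh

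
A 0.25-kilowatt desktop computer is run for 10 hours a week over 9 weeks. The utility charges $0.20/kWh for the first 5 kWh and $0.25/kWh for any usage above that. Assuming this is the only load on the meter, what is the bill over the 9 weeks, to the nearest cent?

Runtime = 10 h/week × 9 weeks = 90 h
Energy = 0.25 kW × 90 h = 22.5 kWh
Tier 1 (0–5 kWh): 5 × $0.20 = $1
Above 5 kWh: 17.5 × $0.25 = $4.375
Bill = $5.38

$5.38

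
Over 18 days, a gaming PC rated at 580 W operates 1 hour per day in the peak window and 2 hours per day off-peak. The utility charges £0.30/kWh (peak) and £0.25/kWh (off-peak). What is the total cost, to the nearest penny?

£8.35

Peak energy = 0.58 kW × 1 h × 18 = 10.44 kWh
Off-peak energy = 0.58 kW × 2 h × 18 = 20.88 kWh
Cost = 10.44 × £0.30 + 20.88 × £0.25 = £3.132 + £5.22 = £8.35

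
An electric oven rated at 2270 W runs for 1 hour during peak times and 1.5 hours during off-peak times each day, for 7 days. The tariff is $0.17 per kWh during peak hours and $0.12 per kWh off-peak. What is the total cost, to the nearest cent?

$5.56

Peak energy = 2.27 kW × 1 h × 7 = 15.89 kWh
Off-peak energy = 2.27 kW × 1.5 h × 7 = 23.835 kWh
Cost = 15.89 × $0.17 + 23.835 × $0.12 = $2.7013 + $2.8602 = $5.56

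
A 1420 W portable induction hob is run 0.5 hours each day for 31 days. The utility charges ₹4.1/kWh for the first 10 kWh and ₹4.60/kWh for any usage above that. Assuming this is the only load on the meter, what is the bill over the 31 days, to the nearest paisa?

₹96.25

Runtime = 0.5 h/day × 31 days = 15.5 h
Energy = 1.42 kW × 15.5 h = 22.01 kWh
Tier 1 (0–10 kWh): 10 × ₹4.1 = ₹41
Above 10 kWh: 12.01 × ₹4.60 = ₹55.246
Bill = ₹96.25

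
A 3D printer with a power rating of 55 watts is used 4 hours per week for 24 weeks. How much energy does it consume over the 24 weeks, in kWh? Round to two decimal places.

Runtime = 4 h/week × 24 weeks = 96 h
Energy = 0.055 kW × 96 h = 5.28 kWh

5.28 kWh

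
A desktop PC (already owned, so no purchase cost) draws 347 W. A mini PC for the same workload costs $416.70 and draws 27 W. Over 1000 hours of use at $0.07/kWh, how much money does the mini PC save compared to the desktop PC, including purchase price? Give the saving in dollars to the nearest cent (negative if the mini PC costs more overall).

-$394.30

desktop PC: $0.00 + (347/1000) kW × 1000 h × $0.07 = $0.00 + $24.29 = $24.29
mini PC: $416.70 + (27/1000) kW × 1000 h × $0.07 = $416.70 + $1.89 = $418.59
Saving = $24.29 − $418.59 = −$394.3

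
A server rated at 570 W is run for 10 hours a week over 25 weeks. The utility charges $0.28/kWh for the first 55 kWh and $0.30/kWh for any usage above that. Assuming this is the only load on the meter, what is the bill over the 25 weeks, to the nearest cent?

$41.65

Runtime = 10 h/week × 25 weeks = 250 h
Energy = 0.57 kW × 250 h = 142.5 kWh
Tier 1 (0–55 kWh): 55 × $0.28 = $15.4
Above 55 kWh: 87.5 × $0.30 = $26.25
Bill = $41.65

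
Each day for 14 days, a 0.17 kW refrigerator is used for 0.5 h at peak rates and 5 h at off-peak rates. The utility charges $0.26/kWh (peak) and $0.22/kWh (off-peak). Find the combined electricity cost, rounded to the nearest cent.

$2.93

Peak energy = 0.17 kW × 0.5 h × 14 = 1.19 kWh
Off-peak energy = 0.17 kW × 5 h × 14 = 11.9 kWh
Cost = 1.19 × $0.26 + 11.9 × $0.22 = $0.3094 + $2.618 = $2.93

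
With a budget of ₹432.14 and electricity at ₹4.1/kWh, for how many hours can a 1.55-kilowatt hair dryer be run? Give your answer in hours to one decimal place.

Energy available = ₹432.14 ÷ ₹4.1/kWh = 105.4 kWh
Hours = 105.4 kWh ÷ 1.55 kW = 68.0 h

68.0 h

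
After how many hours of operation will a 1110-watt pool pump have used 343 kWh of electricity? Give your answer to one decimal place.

Hours = 343 kWh ÷ 1.11 kW = 309.0 h

309.0 h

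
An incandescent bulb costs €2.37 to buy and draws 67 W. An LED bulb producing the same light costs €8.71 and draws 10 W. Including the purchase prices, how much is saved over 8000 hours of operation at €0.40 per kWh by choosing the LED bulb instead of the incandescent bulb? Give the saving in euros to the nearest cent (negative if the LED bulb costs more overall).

incandescent bulb: €2.37 + (67/1000) kW × 8000 h × €0.40 = €2.37 + €214.4 = €216.77
LED bulb: €8.71 + (10/1000) kW × 8000 h × €0.40 = €8.71 + €32 = €40.71
Saving = €216.77 − €40.71 = €176.06

€176.06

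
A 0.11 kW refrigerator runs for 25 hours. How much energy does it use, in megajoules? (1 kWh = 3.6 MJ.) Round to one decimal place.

9.9 MJ

Energy = 0.11 kW × 25 h = 2.75 kWh
= 2.75 × 3.6 MJ = 9.9 MJ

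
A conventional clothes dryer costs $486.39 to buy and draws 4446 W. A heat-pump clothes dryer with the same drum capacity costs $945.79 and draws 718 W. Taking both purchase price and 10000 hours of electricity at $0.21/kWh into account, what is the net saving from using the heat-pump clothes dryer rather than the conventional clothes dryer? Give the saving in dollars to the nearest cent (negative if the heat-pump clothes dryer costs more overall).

$7369.40

conventional clothes dryer: $486.39 + (4446/1000) kW × 10000 h × $0.21 = $486.39 + $9336.6 = $9822.99
heat-pump clothes dryer: $945.79 + (718/1000) kW × 10000 h × $0.21 = $945.79 + $1507.8 = $2453.59
Saving = $9822.99 − $2453.59 = $7369.4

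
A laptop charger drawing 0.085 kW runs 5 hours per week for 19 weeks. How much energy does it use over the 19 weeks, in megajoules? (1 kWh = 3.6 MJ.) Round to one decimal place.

29.1 MJ

Runtime = 5 h/week × 19 weeks = 95 h
Energy = 0.085 kW × 95 h = 8.075 kWh
= 8.075 × 3.6 MJ = 29.1 MJ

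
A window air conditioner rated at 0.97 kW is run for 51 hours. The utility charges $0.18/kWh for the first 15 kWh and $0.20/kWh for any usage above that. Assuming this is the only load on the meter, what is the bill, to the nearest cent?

Energy = 0.97 kW × 51 h = 49.47 kWh
Tier 1 (0–15 kWh): 15 × $0.18 = $2.7
Above 15 kWh: 34.47 × $0.20 = $6.894
Bill = $9.59

$9.59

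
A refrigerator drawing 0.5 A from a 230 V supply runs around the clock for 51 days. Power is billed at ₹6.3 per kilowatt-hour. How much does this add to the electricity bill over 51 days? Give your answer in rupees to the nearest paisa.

₹886.79

Power = 0.5 A × 230 V = 115 W = 0.115 kW
Runtime = 24 h × 51 = 1224 h
Energy = 0.115 kW × 1224 h = 140.76 kWh
Cost = 140.76 kWh × ₹6.3/kWh = ₹886.79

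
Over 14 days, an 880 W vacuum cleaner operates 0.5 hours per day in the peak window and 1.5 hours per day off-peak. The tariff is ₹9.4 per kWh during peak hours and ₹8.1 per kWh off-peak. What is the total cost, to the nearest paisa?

Peak energy = 0.88 kW × 0.5 h × 14 = 6.16 kWh
Off-peak energy = 0.88 kW × 1.5 h × 14 = 18.48 kWh
Cost = 6.16 × ₹9.4 + 18.48 × ₹8.1 = ₹57.904 + ₹149.688 = ₹207.59

₹207.59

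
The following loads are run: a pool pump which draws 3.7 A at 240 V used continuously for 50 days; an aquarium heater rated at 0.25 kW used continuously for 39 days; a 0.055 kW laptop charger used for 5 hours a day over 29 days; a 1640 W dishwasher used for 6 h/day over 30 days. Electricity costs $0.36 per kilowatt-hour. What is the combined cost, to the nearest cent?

$577.00

pool pump: Power = 3.7 A × 240 V = 888 W = 0.888 kW
pool pump: Runtime = 24 h × 50 = 1200 h
pool pump: 0.888 kW × 1200 h = 1065.6 kWh
aquarium heater: Runtime = 24 h × 39 = 936 h
aquarium heater: 0.25 kW × 936 h = 234 kWh
laptop charger: Runtime = 5 h/day × 29 days = 145 h
laptop charger: 0.055 kW × 145 h = 7.975 kWh
dishwasher: Runtime = 6 h/day × 30 days = 180 h
dishwasher: 1.64 kW × 180 h = 295.2 kWh
Total energy = 1602.775 kWh
Cost = 1602.775 × $0.36 = $577.00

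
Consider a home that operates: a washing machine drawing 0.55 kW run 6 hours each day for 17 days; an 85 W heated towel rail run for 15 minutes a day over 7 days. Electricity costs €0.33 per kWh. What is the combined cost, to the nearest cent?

€18.56

washing machine: Runtime = 6 h/day × 17 days = 102 h
washing machine: 0.55 kW × 102 h = 56.1 kWh
heated towel rail: Runtime = 15 min × 7 = 105 min = 1.75 h
heated towel rail: 0.085 kW × 1.75 h = 0.14875 kWh
Total energy = 56.24875 kWh
Cost = 56.24875 × €0.33 = €18.56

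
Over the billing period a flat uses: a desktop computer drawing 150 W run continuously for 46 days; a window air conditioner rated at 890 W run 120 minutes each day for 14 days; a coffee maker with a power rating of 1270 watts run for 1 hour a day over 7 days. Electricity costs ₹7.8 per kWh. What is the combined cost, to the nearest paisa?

₹1555.40

desktop computer: Runtime = 24 h × 46 = 1104 h
desktop computer: 0.15 kW × 1104 h = 165.6 kWh
window air conditioner: Runtime = 120 min × 14 = 1680 min = 28 h
window air conditioner: 0.89 kW × 28 h = 24.92 kWh
coffee maker: Runtime = 1 h/day × 7 days = 7 h
coffee maker: 1.27 kW × 7 h = 8.89 kWh
Total energy = 199.41 kWh
Cost = 199.41 × ₹7.8 = ₹1555.40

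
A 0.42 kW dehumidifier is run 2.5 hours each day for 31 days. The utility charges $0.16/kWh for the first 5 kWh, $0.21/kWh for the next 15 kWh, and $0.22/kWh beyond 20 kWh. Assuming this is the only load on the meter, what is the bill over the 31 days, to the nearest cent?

$6.71

Runtime = 2.5 h/day × 31 days = 77.5 h
Energy = 0.42 kW × 77.5 h = 32.55 kWh
Tier 1 (0–5 kWh): 5 × $0.16 = $0.8
Tier 2 (5–20 kWh): 15 × $0.21 = $3.15
Above 20 kWh: 12.55 × $0.22 = $2.761
Bill = $6.71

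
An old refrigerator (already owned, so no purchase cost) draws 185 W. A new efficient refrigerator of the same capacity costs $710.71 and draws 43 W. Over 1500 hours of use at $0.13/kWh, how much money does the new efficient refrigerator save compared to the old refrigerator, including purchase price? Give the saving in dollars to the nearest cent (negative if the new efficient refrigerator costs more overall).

-$683.02

old refrigerator: $0.00 + (185/1000) kW × 1500 h × $0.13 = $0.00 + $36.075 = $36.075
new efficient refrigerator: $710.71 + (43/1000) kW × 1500 h × $0.13 = $710.71 + $8.385 = $719.095
Saving = $36.075 − $719.095 = −$683.02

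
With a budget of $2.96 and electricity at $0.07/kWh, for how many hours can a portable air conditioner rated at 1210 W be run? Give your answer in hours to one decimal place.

Energy available = $2.96 ÷ $0.07/kWh = 42.2857 kWh
Hours = 42.2857 kWh ÷ 1.21 kW = 34.9 h

34.9 h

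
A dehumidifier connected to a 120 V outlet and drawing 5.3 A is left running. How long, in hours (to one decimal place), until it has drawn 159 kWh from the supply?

250.0 h

Power = 5.3 A × 120 V = 636 W = 0.636 kW
Hours = 159 kWh ÷ 0.636 kW = 250.0 h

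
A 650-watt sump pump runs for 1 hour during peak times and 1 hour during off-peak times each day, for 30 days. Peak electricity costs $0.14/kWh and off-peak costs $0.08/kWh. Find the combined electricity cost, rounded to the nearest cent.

Peak energy = 0.65 kW × 1 h × 30 = 19.5 kWh
Off-peak energy = 0.65 kW × 1 h × 30 = 19.5 kWh
Cost = 19.5 × $0.14 + 19.5 × $0.08 = $2.73 + $1.56 = $4.29

$4.29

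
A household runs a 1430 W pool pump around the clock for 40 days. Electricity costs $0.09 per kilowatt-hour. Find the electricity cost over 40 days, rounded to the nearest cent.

Runtime = 24 h × 40 = 960 h
Energy = 1.43 kW × 960 h = 1372.8 kWh
Cost = 1372.8 kWh × $0.09/kWh = $123.55

$123.55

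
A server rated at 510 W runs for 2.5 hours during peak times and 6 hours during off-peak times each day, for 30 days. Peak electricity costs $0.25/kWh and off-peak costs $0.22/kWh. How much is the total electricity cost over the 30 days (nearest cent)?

$29.76

Peak energy = 0.51 kW × 2.5 h × 30 = 38.25 kWh
Off-peak energy = 0.51 kW × 6 h × 30 = 91.8 kWh
Cost = 38.25 × $0.25 + 91.8 × $0.22 = $9.5625 + $20.196 = $29.76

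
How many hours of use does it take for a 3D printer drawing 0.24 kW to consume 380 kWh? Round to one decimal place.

1583.3 h

Hours = 380 kWh ÷ 0.24 kW = 1583.3 h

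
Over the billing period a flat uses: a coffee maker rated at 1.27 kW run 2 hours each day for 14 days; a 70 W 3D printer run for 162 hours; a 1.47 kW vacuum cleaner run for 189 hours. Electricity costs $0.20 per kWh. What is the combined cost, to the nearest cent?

$64.95

coffee maker: Runtime = 2 h/day × 14 days = 28 h
coffee maker: 1.27 kW × 28 h = 35.56 kWh
3D printer: 0.07 kW × 162 h = 11.34 kWh
vacuum cleaner: 1.47 kW × 189 h = 277.83 kWh
Total energy = 324.73 kWh
Cost = 324.73 × $0.20 = $64.95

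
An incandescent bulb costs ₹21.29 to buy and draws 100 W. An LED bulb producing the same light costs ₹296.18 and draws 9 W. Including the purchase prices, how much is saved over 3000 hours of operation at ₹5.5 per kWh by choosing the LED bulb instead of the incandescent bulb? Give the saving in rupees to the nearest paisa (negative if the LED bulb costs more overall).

₹1226.61

incandescent bulb: ₹21.29 + (100/1000) kW × 3000 h × ₹5.5 = ₹21.29 + ₹1650 = ₹1671.29
LED bulb: ₹296.18 + (9/1000) kW × 3000 h × ₹5.5 = ₹296.18 + ₹148.5 = ₹444.68
Saving = ₹1671.29 − ₹444.68 = ₹1226.61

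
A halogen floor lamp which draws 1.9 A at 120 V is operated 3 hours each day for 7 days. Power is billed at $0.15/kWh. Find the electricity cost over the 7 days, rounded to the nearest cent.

$0.72

Power = 1.9 A × 120 V = 228 W = 0.228 kW
Runtime = 3 h/day × 7 days = 21 h
Energy = 0.228 kW × 21 h = 4.788 kWh
Cost = 4.788 kWh × $0.15/kWh = $0.72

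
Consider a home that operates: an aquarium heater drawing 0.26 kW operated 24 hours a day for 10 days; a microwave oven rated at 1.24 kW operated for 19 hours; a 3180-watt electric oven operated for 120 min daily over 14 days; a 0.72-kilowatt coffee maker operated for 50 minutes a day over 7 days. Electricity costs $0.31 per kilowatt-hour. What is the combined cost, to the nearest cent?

aquarium heater: Runtime = 24 h × 10 = 240 h
aquarium heater: 0.26 kW × 240 h = 62.4 kWh
microwave oven: 1.24 kW × 19 h = 23.56 kWh
electric oven: Runtime = 120 min × 14 = 1680 min = 28 h
electric oven: 3.18 kW × 28 h = 89.04 kWh
coffee maker: Runtime = 50 min × 7 = 350 min = 5.833333… h
coffee maker: 0.72 kW × 5.833333… h = 4.2 kWh
Total energy = 179.2 kWh
Cost = 179.2 × $0.31 = $55.55

$55.55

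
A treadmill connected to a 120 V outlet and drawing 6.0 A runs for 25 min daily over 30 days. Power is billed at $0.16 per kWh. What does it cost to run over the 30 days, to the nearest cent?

$1.44

Power = 6.0 A × 120 V = 720 W = 0.72 kW
Runtime = 25 min × 30 = 750 min = 12.5 h
Energy = 0.72 kW × 12.5 h = 9 kWh
Cost = 9 kWh × $0.16/kWh = $1.44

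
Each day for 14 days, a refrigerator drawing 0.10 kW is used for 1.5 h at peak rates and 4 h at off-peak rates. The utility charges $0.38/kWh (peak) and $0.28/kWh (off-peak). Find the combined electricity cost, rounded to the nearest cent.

Peak energy = 0.1 kW × 1.5 h × 14 = 2.1 kWh
Off-peak energy = 0.1 kW × 4 h × 14 = 5.6 kWh
Cost = 2.1 × $0.38 + 5.6 × $0.28 = $0.798 + $1.568 = $2.37

$2.37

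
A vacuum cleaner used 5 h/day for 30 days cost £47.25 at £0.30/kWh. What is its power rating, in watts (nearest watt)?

1050 W

Energy = £47.25 ÷ £0.30/kWh = 157.5 kWh
Runtime = 5 h/day × 30 days = 150 h
Power = 157.5 kWh ÷ 150 h = 1.05 kW = 1050 W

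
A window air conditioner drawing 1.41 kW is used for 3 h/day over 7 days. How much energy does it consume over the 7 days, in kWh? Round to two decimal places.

Runtime = 3 h/day × 7 days = 21 h
Energy = 1.41 kW × 21 h = 29.61 kWh

29.61 kWh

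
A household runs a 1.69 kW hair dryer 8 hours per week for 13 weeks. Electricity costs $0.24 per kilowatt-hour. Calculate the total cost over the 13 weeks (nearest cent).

$42.18

Runtime = 8 h/week × 13 weeks = 104 h
Energy = 1.69 kW × 104 h = 175.76 kWh
Cost = 175.76 kWh × $0.24/kWh = $42.18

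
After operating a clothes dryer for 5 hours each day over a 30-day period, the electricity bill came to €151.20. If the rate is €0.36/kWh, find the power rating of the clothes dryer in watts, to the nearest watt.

2800 W

Energy = €151.20 ÷ €0.36/kWh = 420 kWh
Runtime = 5 h/day × 30 days = 150 h
Power = 420 kWh ÷ 150 h = 2.8 kW = 2800 W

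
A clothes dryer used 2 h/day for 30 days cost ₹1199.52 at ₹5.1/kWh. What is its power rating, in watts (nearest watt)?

3920 W

Energy = ₹1199.52 ÷ ₹5.1/kWh = 235.2 kWh
Runtime = 2 h/day × 30 days = 60 h
Power = 235.2 kWh ÷ 60 h = 3.92 kW = 3920 W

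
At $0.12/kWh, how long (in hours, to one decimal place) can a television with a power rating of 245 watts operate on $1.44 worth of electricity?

49.0 h

Energy available = $1.44 ÷ $0.12/kWh = 12 kWh
Hours = 12 kWh ÷ 0.245 kW = 49.0 h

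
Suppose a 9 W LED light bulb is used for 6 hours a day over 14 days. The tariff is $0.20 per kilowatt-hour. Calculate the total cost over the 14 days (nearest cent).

Runtime = 6 h/day × 14 days = 84 h
Energy = 0.009 kW × 84 h = 0.756 kWh
Cost = 0.756 kWh × $0.20/kWh = $0.15

$0.15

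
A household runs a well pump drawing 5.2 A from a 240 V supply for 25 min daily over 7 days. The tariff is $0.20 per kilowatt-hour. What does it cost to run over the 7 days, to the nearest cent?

Power = 5.2 A × 240 V = 1248 W = 1.248 kW
Runtime = 25 min × 7 = 175 min = 2.916666… h
Energy = 1.248 kW × 2.916666… h = 3.64 kWh
Cost = 3.64 kWh × $0.20/kWh = $0.73

$0.73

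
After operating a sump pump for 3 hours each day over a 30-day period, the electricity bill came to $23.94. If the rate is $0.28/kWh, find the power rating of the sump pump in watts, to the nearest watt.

950 W

Energy = $23.94 ÷ $0.28/kWh = 85.5 kWh
Runtime = 3 h/day × 30 days = 90 h
Power = 85.5 kWh ÷ 90 h = 0.95 kW = 950 W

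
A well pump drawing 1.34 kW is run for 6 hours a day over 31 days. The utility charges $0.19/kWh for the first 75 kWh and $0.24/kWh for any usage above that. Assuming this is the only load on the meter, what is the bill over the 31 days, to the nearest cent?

Runtime = 6 h/day × 31 days = 186 h
Energy = 1.34 kW × 186 h = 249.24 kWh
Tier 1 (0–75 kWh): 75 × $0.19 = $14.25
Above 75 kWh: 174.24 × $0.24 = $41.8176
Bill = $56.07

$56.07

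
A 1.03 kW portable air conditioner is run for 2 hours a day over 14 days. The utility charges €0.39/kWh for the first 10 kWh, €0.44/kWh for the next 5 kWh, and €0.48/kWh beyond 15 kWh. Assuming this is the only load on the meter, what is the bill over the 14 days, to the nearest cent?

Runtime = 2 h/day × 14 days = 28 h
Energy = 1.03 kW × 28 h = 28.84 kWh
Tier 1 (0–10 kWh): 10 × €0.39 = €3.9
Tier 2 (10–15 kWh): 5 × €0.44 = €2.2
Above 15 kWh: 13.84 × €0.48 = €6.6432
Bill = €12.74

€12.74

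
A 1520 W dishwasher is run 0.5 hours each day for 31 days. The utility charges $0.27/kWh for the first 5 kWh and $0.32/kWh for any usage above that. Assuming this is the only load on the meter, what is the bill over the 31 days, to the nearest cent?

Runtime = 0.5 h/day × 31 days = 15.5 h
Energy = 1.52 kW × 15.5 h = 23.56 kWh
Tier 1 (0–5 kWh): 5 × $0.27 = $1.35
Above 5 kWh: 18.56 × $0.32 = $5.9392
Bill = $7.29

$7.29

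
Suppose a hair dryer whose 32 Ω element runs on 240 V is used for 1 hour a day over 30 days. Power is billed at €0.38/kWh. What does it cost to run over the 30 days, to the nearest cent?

Power = V²/R = 240²/32 = 1800 W = 1.8 kW
Runtime = 1 h/day × 30 days = 30 h
Energy = 1.8 kW × 30 h = 54 kWh
Cost = 54 kWh × €0.38/kWh = €20.52

€20.52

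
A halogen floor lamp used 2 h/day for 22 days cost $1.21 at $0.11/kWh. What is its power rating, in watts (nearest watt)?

Energy = $1.21 ÷ $0.11/kWh = 11 kWh
Runtime = 2 h/day × 22 days = 44 h
Power = 11 kWh ÷ 44 h = 0.25 kW = 250 W

250 W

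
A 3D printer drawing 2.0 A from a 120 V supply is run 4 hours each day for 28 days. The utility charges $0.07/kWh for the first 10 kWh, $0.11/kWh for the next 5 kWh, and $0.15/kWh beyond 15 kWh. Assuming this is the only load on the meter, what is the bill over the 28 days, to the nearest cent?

$3.03

Power = 2.0 A × 120 V = 240 W = 0.24 kW
Runtime = 4 h/day × 28 days = 112 h
Energy = 0.24 kW × 112 h = 26.88 kWh
Tier 1 (0–10 kWh): 10 × $0.07 = $0.7
Tier 2 (10–15 kWh): 5 × $0.11 = $0.55
Above 15 kWh: 11.88 × $0.15 = $1.782
Bill = $3.03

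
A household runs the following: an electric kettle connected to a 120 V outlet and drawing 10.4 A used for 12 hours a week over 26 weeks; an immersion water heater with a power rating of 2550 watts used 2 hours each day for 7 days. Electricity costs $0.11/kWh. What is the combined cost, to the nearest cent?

electric kettle: Power = 10.4 A × 120 V = 1248 W = 1.248 kW
electric kettle: Runtime = 12 h/week × 26 weeks = 312 h
electric kettle: 1.248 kW × 312 h = 389.376 kWh
immersion water heater: Runtime = 2 h/day × 7 days = 14 h
immersion water heater: 2.55 kW × 14 h = 35.7 kWh
Total energy = 425.076 kWh
Cost = 425.076 × $0.11 = $46.76

$46.76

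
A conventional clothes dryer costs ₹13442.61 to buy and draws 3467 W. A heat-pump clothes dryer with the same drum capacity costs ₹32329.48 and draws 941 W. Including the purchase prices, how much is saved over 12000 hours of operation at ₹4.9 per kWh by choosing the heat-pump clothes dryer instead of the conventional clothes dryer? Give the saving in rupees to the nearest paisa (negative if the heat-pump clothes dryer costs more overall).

conventional clothes dryer: ₹13442.61 + (3467/1000) kW × 12000 h × ₹4.9 = ₹13442.61 + ₹203859.6 = ₹217302.21
heat-pump clothes dryer: ₹32329.48 + (941/1000) kW × 12000 h × ₹4.9 = ₹32329.48 + ₹55330.8 = ₹87660.28
Saving = ₹217302.21 − ₹87660.28 = ₹129641.93

₹129641.93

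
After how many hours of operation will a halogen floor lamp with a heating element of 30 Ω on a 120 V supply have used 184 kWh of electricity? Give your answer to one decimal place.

383.3 h

Power = V²/R = 120²/30 = 480 W = 0.48 kW
Hours = 184 kWh ÷ 0.48 kW = 383.3 h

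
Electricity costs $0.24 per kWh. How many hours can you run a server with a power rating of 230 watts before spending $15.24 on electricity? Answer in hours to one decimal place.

Energy available = $15.24 ÷ $0.24/kWh = 63.5 kWh
Hours = 63.5 kWh ÷ 0.23 kW = 276.1 h

276.1 h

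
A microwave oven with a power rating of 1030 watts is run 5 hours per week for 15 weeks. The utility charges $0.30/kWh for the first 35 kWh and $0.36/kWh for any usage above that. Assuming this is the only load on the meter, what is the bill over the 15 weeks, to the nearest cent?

$25.71

Runtime = 5 h/week × 15 weeks = 75 h
Energy = 1.03 kW × 75 h = 77.25 kWh
Tier 1 (0–35 kWh): 35 × $0.30 = $10.5
Above 35 kWh: 42.25 × $0.36 = $15.21
Bill = $25.71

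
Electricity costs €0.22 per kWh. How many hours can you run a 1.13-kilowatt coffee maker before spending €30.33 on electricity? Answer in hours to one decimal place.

Energy available = €30.33 ÷ €0.22/kWh = 137.8636 kWh
Hours = 137.8636 kWh ÷ 1.13 kW = 122.0 h

122.0 h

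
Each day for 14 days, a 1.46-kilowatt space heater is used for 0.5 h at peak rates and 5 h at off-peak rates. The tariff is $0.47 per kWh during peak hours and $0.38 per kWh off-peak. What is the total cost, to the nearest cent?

Peak energy = 1.46 kW × 0.5 h × 14 = 10.22 kWh
Off-peak energy = 1.46 kW × 5 h × 14 = 102.2 kWh
Cost = 10.22 × $0.47 + 102.2 × $0.38 = $4.8034 + $38.836 = $43.64

$43.64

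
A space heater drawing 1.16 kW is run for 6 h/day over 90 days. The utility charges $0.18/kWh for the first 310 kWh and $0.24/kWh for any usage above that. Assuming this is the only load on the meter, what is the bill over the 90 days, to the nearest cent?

$131.74

Runtime = 6 h/day × 90 days = 540 h
Energy = 1.16 kW × 540 h = 626.4 kWh
Tier 1 (0–310 kWh): 310 × $0.18 = $55.8
Above 310 kWh: 316.4 × $0.24 = $75.936
Bill = $131.74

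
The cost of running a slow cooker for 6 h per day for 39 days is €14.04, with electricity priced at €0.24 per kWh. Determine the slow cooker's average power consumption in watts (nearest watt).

250 W

Energy = €14.04 ÷ €0.24/kWh = 58.5 kWh
Runtime = 6 h/day × 39 days = 234 h
Power = 58.5 kWh ÷ 234 h = 0.25 kW = 250 W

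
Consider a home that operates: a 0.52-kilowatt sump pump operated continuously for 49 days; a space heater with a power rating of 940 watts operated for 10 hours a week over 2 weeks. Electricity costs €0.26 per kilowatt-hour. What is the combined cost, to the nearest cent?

sump pump: Runtime = 24 h × 49 = 1176 h
sump pump: 0.52 kW × 1176 h = 611.52 kWh
space heater: Runtime = 10 h/week × 2 weeks = 20 h
space heater: 0.94 kW × 20 h = 18.8 kWh
Total energy = 630.32 kWh
Cost = 630.32 × €0.26 = €163.88

€163.88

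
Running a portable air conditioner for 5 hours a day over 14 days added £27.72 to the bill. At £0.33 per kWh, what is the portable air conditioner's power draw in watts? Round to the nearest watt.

1200 W

Energy = £27.72 ÷ £0.33/kWh = 84 kWh
Runtime = 5 h/day × 14 days = 70 h
Power = 84 kWh ÷ 70 h = 1.2 kW = 1200 W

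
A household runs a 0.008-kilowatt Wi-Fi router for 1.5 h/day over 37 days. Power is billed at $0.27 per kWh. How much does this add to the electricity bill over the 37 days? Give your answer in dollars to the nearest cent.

Runtime = 1.5 h/day × 37 days = 55.5 h
Energy = 0.008 kW × 55.5 h = 0.444 kWh
Cost = 0.444 kWh × $0.27/kWh = $0.12

$0.12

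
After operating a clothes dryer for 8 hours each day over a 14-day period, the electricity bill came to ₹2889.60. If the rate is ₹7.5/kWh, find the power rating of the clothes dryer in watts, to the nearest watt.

Energy = ₹2889.60 ÷ ₹7.5/kWh = 385.28 kWh
Runtime = 8 h/day × 14 days = 112 h
Power = 385.28 kWh ÷ 112 h = 3.44 kW = 3440 W

3440 W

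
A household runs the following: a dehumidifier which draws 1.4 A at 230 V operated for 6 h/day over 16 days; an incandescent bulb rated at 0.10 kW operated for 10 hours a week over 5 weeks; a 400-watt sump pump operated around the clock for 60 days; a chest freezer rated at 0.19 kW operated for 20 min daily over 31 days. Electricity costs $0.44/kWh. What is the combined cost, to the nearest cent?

dehumidifier: Power = 1.4 A × 230 V = 322 W = 0.322 kW
dehumidifier: Runtime = 6 h/day × 16 days = 96 h
dehumidifier: 0.322 kW × 96 h = 30.912 kWh
incandescent bulb: Runtime = 10 h/week × 5 weeks = 50 h
incandescent bulb: 0.1 kW × 50 h = 5 kWh
sump pump: Runtime = 24 h × 60 = 1440 h
sump pump: 0.4 kW × 1440 h = 576 kWh
chest freezer: Runtime = 20 min × 31 = 620 min = 10.333333… h
chest freezer: 0.19 kW × 10.333333… h = 1.963333… kWh
Total energy = 613.875333… kWh
Cost = 613.875333… × $0.44 = $270.11

$270.11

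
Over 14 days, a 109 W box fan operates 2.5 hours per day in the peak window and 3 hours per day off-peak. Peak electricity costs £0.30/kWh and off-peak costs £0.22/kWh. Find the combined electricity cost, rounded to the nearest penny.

£2.15

Peak energy = 0.109 kW × 2.5 h × 14 = 3.815 kWh
Off-peak energy = 0.109 kW × 3 h × 14 = 4.578 kWh
Cost = 3.815 × £0.30 + 4.578 × £0.22 = £1.1445 + £1.00716 = £2.15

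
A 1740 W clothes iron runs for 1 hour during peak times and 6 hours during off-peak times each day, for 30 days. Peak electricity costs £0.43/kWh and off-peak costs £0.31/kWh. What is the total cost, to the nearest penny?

£119.54

Peak energy = 1.74 kW × 1 h × 30 = 52.2 kWh
Off-peak energy = 1.74 kW × 6 h × 30 = 313.2 kWh
Cost = 52.2 × £0.43 + 313.2 × £0.31 = £22.446 + £97.092 = £119.54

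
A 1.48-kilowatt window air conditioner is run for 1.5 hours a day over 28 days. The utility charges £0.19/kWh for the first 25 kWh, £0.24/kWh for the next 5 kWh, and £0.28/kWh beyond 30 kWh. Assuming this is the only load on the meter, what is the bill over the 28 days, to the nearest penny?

£14.95

Runtime = 1.5 h/day × 28 days = 42 h
Energy = 1.48 kW × 42 h = 62.16 kWh
Tier 1 (0–25 kWh): 25 × £0.19 = £4.75
Tier 2 (25–30 kWh): 5 × £0.24 = £1.2
Above 30 kWh: 32.16 × £0.28 = £9.0048
Bill = £14.95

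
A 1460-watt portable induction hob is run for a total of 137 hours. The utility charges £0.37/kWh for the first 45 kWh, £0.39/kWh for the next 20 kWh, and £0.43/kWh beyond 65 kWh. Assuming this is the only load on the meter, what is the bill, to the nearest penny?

Energy = 1.46 kW × 137 h = 200.02 kWh
Tier 1 (0–45 kWh): 45 × £0.37 = £16.65
Tier 2 (45–65 kWh): 20 × £0.39 = £7.8
Above 65 kWh: 135.02 × £0.43 = £58.0586
Bill = £82.51

£82.51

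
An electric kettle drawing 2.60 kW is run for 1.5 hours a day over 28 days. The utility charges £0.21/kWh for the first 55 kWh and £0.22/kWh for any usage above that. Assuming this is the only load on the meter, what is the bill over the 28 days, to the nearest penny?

Runtime = 1.5 h/day × 28 days = 42 h
Energy = 2.6 kW × 42 h = 109.2 kWh
Tier 1 (0–55 kWh): 55 × £0.21 = £11.55
Above 55 kWh: 54.2 × £0.22 = £11.924
Bill = £23.47

£23.47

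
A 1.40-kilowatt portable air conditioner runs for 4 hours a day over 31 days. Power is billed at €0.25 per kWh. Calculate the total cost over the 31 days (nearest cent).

€43.40

Runtime = 4 h/day × 31 days = 124 h
Energy = 1.4 kW × 124 h = 173.6 kWh
Cost = 173.6 kWh × €0.25/kWh = €43.40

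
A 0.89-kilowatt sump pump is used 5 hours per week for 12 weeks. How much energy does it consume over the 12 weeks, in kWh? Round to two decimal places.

Runtime = 5 h/week × 12 weeks = 60 h
Energy = 0.89 kW × 60 h = 53.4 kWh

53.40 kWh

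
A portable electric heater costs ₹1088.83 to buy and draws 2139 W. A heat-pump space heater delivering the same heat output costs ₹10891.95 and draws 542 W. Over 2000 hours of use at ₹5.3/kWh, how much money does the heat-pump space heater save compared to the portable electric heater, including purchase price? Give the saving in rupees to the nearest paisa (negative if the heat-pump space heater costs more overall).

₹7125.08

portable electric heater: ₹1088.83 + (2139/1000) kW × 2000 h × ₹5.3 = ₹1088.83 + ₹22673.4 = ₹23762.23
heat-pump space heater: ₹10891.95 + (542/1000) kW × 2000 h × ₹5.3 = ₹10891.95 + ₹5745.2 = ₹16637.15
Saving = ₹23762.23 − ₹16637.15 = ₹7125.08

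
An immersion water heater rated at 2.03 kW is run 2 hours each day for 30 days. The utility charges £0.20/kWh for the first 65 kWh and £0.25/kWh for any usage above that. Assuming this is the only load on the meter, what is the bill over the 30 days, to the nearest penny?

Runtime = 2 h/day × 30 days = 60 h
Energy = 2.03 kW × 60 h = 121.8 kWh
Tier 1 (0–65 kWh): 65 × £0.20 = £13
Above 65 kWh: 56.8 × £0.25 = £14.2
Bill = £27.20

£27.20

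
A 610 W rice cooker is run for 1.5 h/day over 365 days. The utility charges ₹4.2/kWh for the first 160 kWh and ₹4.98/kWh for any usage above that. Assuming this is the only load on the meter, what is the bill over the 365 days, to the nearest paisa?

Runtime = 1.5 h/day × 365 days = 547.5 h
Energy = 0.61 kW × 547.5 h = 333.975 kWh
Tier 1 (0–160 kWh): 160 × ₹4.2 = ₹672
Above 160 kWh: 173.975 × ₹4.98 = ₹866.3955
Bill = ₹1538.40

₹1538.40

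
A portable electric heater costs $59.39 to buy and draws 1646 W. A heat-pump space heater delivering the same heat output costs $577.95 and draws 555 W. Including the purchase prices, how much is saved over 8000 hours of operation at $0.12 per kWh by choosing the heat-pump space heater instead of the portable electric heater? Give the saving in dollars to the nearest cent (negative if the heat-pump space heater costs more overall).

portable electric heater: $59.39 + (1646/1000) kW × 8000 h × $0.12 = $59.39 + $1580.16 = $1639.55
heat-pump space heater: $577.95 + (555/1000) kW × 8000 h × $0.12 = $577.95 + $532.8 = $1110.75
Saving = $1639.55 − $1110.75 = $528.8

$528.80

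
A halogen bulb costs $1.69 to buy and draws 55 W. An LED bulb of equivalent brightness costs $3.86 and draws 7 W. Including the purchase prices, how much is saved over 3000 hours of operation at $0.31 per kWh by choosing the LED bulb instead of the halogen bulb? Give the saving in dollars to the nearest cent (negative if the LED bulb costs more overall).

$42.47

halogen bulb: $1.69 + (55/1000) kW × 3000 h × $0.31 = $1.69 + $51.15 = $52.84
LED bulb: $3.86 + (7/1000) kW × 3000 h × $0.31 = $3.86 + $6.51 = $10.37
Saving = $52.84 − $10.37 = $42.47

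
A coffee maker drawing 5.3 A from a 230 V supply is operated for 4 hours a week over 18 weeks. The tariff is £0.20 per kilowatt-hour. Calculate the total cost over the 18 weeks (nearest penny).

£17.55

Power = 5.3 A × 230 V = 1219 W = 1.219 kW
Runtime = 4 h/week × 18 weeks = 72 h
Energy = 1.219 kW × 72 h = 87.768 kWh
Cost = 87.768 kWh × £0.20/kWh = £17.55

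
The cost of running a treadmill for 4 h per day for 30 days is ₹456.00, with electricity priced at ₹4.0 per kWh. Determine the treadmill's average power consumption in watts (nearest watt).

950 W

Energy = ₹456.00 ÷ ₹4.0/kWh = 114 kWh
Runtime = 4 h/day × 30 days = 120 h
Power = 114 kWh ÷ 120 h = 0.95 kW = 950 W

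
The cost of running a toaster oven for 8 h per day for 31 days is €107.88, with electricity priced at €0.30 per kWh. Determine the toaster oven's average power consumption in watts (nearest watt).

1450 W

Energy = €107.88 ÷ €0.30/kWh = 359.6 kWh
Runtime = 8 h/day × 31 days = 248 h
Power = 359.6 kWh ÷ 248 h = 1.45 kW = 1450 W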